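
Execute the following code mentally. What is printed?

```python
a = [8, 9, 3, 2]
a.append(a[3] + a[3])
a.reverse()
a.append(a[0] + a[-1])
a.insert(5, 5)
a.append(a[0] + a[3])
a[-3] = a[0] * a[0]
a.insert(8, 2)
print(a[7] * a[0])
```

52

append a[3]+a[3] = 2+2 = 4 → [8, 9, 3, 2, 4]
reverse → [4, 2, 3, 9, 8]
append a[0]+a[-1] = 4+8 = 12 → [4, 2, 3, 9, 8, 12]
insert 5 at 5 → [4, 2, 3, 9, 8, 5, 12]
append a[0]+a[3] = 4+9 = 13 → [4, 2, 3, 9, 8, 5, 12, 13]
a[-3] = a[0]*a[0] = 4*4 = 16 → [4, 2, 3, 9, 8, 16, 12, 13]
insert 2 at 8 → [4, 2, 3, 9, 8, 16, 12, 13, 2]
a[7]*a[0] = 13*4 = 52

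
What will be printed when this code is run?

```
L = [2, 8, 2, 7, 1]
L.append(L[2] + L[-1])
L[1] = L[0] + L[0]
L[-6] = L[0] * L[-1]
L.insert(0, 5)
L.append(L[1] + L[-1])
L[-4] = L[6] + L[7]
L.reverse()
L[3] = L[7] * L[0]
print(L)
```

[9, 3, 1, 45, 2, 4, 6, 5]

append L[2]+L[-1] = 2+1 = 3 → [2, 8, 2, 7, 1, 3]
L[1] = L[0]+L[0] = 2+2 = 4 → [2, 4, 2, 7, 1, 3]
L[-6] = L[0]*L[-1] = 2*3 = 6 → [6, 4, 2, 7, 1, 3]
insert 5 at 0 → [5, 6, 4, 2, 7, 1, 3]
append L[1]+L[-1] = 6+3 = 9 → [5, 6, 4, 2, 7, 1, 3, 9]
L[-4] = L[6]+L[7] = 3+9 = 12 → [5, 6, 4, 2, 12, 1, 3, 9]
reverse → [9, 3, 1, 12, 2, 4, 6, 5]
L[3] = L[7]*L[0] = 5*9 = 45 → [9, 3, 1, 45, 2, 4, 6, 5]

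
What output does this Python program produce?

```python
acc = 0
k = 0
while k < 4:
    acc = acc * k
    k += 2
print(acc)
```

0

k=0: acc = 0*0 = 0
k=2: acc = 0*2 = 0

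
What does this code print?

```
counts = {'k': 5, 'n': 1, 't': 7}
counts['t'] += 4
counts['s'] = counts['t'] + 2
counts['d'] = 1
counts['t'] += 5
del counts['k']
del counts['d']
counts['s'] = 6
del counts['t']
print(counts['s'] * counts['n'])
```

6

counts['t'] = 7+4 = 11 → {'k': 5, 'n': 1, 't': 11}
counts['s'] = counts['t']+2 = 13 → {'k': 5, 'n': 1, 't': 11, 's': 13}
counts['d'] = 1 → {'k': 5, 'n': 1, 't': 11, 's': 13, 'd': 1}
counts['t'] = 11+5 = 16 → {'k': 5, 'n': 1, 't': 16, 's': 13, 'd': 1}
del 'k' → {'n': 1, 't': 16, 's': 13, 'd': 1}
del 'd' → {'n': 1, 't': 16, 's': 13}
counts['s'] = 6 → {'n': 1, 't': 16, 's': 6}
del 't' → {'n': 1, 's': 6}
counts['s']*counts['n'] = 6*1 = 6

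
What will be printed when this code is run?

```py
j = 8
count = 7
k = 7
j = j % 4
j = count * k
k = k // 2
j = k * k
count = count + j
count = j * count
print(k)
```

3

j = 8%4 = 0
j = 7*7 = 49
k = 7//2 = 3
j = 3*3 = 9
count = 7+9 = 16
count = 9*16 = 144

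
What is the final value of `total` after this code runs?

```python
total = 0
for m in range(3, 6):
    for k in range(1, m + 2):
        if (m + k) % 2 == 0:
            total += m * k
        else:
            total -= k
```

54

m=3,k=1: even sum, total = 0+3 = 3
m=3,k=2: odd sum, total = 3-2 = 1
m=3,k=3: even sum, total = 1+9 = 10
m=3,k=4: odd sum, total = 10-4 = 6
m=4,k=1: odd sum, total = 6-1 = 5
m=4,k=2: even sum, total = 5+8 = 13
m=4,k=3: odd sum, total = 13-3 = 10
m=4,k=4: even sum, total = 10+16 = 26
m=4,k=5: odd sum, total = 26-5 = 21
m=5,k=1: even sum, total = 21+5 = 26
m=5,k=2: odd sum, total = 26-2 = 24
m=5,k=3: even sum, total = 24+15 = 39
m=5,k=4: odd sum, total = 39-4 = 35
m=5,k=5: even sum, total = 35+25 = 60
m=5,k=6: odd sum, total = 60-6 = 54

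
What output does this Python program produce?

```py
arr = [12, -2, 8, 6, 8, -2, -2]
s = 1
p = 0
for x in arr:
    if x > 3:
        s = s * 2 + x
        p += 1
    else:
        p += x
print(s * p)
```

-328

x=12: >3, s = 1*2+12 = 14; p=1
x=-2: not >3; p=-1
x=8: >3, s = 14*2+8 = 36; p=0
x=6: >3, s = 36*2+6 = 78; p=1
x=8: >3, s = 78*2+8 = 164; p=2
x=-2: not >3; p=0
x=-2: not >3; p=-2
s*p = 164*(-2) = -328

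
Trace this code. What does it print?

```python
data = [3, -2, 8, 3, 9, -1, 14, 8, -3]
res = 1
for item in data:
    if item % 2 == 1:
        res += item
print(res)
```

12

item=3: odd, res = 1+3 = 4
item=-2: not odd
item=8: not odd
item=3: odd, res = 4+3 = 7
item=9: odd, res = 7+9 = 16
item=-1: odd, res = 16+(-1) = 15
item=14: not odd
item=8: not odd
item=-3: odd, res = 15+(-3) = 12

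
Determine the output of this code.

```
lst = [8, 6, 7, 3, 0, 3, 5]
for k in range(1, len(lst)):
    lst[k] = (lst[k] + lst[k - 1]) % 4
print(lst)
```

[8, 2, 1, 0, 0, 3, 0]

k=1: lst[1] = (6+8)%4 = 2 → [8, 2, 7, 3, 0, 3, 5]
k=2: lst[2] = (7+2)%4 = 1 → [8, 2, 1, 3, 0, 3, 5]
k=3: lst[3] = (3+1)%4 = 0 → [8, 2, 1, 0, 0, 3, 5]
k=4: lst[4] = (0+0)%4 = 0 → [8, 2, 1, 0, 0, 3, 5]
k=5: lst[5] = (3+0)%4 = 3 → [8, 2, 1, 0, 0, 3, 5]
k=6: lst[6] = (5+3)%4 = 0 → [8, 2, 1, 0, 0, 3, 0]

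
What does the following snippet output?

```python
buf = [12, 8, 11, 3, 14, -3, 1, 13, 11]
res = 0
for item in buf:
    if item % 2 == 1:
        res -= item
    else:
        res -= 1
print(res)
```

-39

item=12: not odd, res = 0-1 = -1
item=8: not odd, res = (-1)-1 = -2
item=11: odd, res = (-2)-11 = -13
item=3: odd, res = (-13)-3 = -16
item=14: not odd, res = (-16)-1 = -17
item=-3: odd, res = (-17)-(-3) = -14
item=1: odd, res = (-14)-1 = -15
item=13: odd, res = (-15)-13 = -28
item=11: odd, res = (-28)-11 = -39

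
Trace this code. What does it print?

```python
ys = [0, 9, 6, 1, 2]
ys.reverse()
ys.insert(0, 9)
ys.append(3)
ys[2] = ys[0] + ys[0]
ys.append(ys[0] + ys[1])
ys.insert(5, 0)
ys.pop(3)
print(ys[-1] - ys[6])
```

reverse → [2, 1, 6, 9, 0]
insert 9 at 0 → [9, 2, 1, 6, 9, 0]
append 3 → [9, 2, 1, 6, 9, 0, 3]
ys[2] = ys[0]+ys[0] = 9+9 = 18 → [9, 2, 18, 6, 9, 0, 3]
append ys[0]+ys[1] = 9+2 = 11 → [9, 2, 18, 6, 9, 0, 3, 11]
insert 0 at 5 → [9, 2, 18, 6, 9, 0, 0, 3, 11]
pop(3) removes 6 → [9, 2, 18, 9, 0, 0, 3, 11]
ys[-1]-ys[6] = 11-3 = 8

8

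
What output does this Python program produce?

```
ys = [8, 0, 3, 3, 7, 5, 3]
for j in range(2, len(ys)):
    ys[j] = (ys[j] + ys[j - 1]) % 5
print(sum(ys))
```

19

j=2: ys[2] = (3+0)%5 = 3 → [8, 0, 3, 3, 7, 5, 3]
j=3: ys[3] = (3+3)%5 = 1 → [8, 0, 3, 1, 7, 5, 3]
j=4: ys[4] = (7+1)%5 = 3 → [8, 0, 3, 1, 3, 5, 3]
j=5: ys[5] = (5+3)%5 = 3 → [8, 0, 3, 1, 3, 3, 3]
j=6: ys[6] = (3+3)%5 = 1 → [8, 0, 3, 1, 3, 3, 1]
sum = 19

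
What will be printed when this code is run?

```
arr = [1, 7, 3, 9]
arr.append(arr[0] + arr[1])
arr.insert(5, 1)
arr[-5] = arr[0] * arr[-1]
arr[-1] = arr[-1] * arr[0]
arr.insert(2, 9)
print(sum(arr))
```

32

append arr[0]+arr[1] = 1+7 = 8 → [1, 7, 3, 9, 8]
insert 1 at 5 → [1, 7, 3, 9, 8, 1]
arr[-5] = arr[0]*arr[-1] = 1*1 = 1 → [1, 1, 3, 9, 8, 1]
arr[-1] = arr[-1]*arr[0] = 1*1 = 1 → [1, 1, 3, 9, 8, 1]
insert 9 at 2 → [1, 1, 9, 3, 9, 8, 1]
sum = 32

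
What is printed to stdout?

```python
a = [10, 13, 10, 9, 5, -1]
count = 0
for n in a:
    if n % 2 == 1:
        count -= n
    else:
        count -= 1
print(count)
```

-28

n=10: not odd, count = 0-1 = -1
n=13: odd, count = (-1)-13 = -14
n=10: not odd, count = (-14)-1 = -15
n=9: odd, count = (-15)-9 = -24
n=5: odd, count = (-24)-5 = -29
n=-1: odd, count = (-29)-(-1) = -28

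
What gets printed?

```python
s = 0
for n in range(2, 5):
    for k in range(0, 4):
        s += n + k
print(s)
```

n=2,k=0: s = 0+2 = 2
n=2,k=1: s = 2+3 = 5
n=2,k=2: s = 5+4 = 9
n=2,k=3: s = 9+5 = 14
n=3,k=0: s = 14+3 = 17
n=3,k=1: s = 17+4 = 21
n=3,k=2: s = 21+5 = 26
n=3,k=3: s = 26+6 = 32
n=4,k=0: s = 32+4 = 36
n=4,k=1: s = 36+5 = 41
n=4,k=2: s = 41+6 = 47
n=4,k=3: s = 47+7 = 54

54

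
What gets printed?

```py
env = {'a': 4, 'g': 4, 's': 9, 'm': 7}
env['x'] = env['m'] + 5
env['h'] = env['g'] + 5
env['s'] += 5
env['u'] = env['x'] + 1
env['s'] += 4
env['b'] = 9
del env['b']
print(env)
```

env['x'] = env['m']+5 = 12 → {'a': 4, 'g': 4, 's': 9, 'm': 7, 'x': 12}
env['h'] = env['g']+5 = 9 → {'a': 4, 'g': 4, 's': 9, 'm': 7, 'x': 12, 'h': 9}
env['s'] = 9+5 = 14 → {'a': 4, 'g': 4, 's': 14, 'm': 7, 'x': 12, 'h': 9}
env['u'] = env['x']+1 = 13 → {'a': 4, 'g': 4, 's': 14, 'm': 7, 'x': 12, 'h': 9, 'u': 13}
env['s'] = 14+4 = 18 → {'a': 4, 'g': 4, 's': 18, 'm': 7, 'x': 12, 'h': 9, 'u': 13}
env['b'] = 9 → {'a': 4, 'g': 4, 's': 18, 'm': 7, 'x': 12, 'h': 9, 'u': 13, 'b': 9}
del 'b' → {'a': 4, 'g': 4, 's': 18, 'm': 7, 'x': 12, 'h': 9, 'u': 13}

{'a': 4, 'g': 4, 's': 18, 'm': 7, 'x': 12, 'h': 9, 'u': 13}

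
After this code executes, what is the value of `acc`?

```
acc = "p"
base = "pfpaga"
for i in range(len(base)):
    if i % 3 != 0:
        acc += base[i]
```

i=0: skip
i=1: add 'f' → 'pf'
i=2: add 'p' → 'pfp'
i=3: skip
i=4: add 'g' → 'pfpg'
i=5: add 'a' → 'pfpga'

'pfpga'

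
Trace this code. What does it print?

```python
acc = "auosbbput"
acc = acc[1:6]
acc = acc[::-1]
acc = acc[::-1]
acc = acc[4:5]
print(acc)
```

b

slice [1:6] → 'uosbb'
reverse → 'bbsou'
reverse → 'uosbb'
slice [4:5] → 'b'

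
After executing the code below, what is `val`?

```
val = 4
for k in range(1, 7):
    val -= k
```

k=1: val = 4-1 = 3
k=2: val = 3-2 = 1
k=3: val = 1-3 = -2
k=4: val = (-2)-4 = -6
k=5: val = (-6)-5 = -11
k=6: val = (-11)-6 = -17

-17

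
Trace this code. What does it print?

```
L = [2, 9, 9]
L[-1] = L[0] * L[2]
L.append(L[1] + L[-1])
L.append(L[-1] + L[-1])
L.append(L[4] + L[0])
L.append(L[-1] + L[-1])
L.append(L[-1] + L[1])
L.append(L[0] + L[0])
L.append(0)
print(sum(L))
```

L[-1] = L[0]*L[2] = 2*9 = 18 → [2, 9, 18]
append L[1]+L[-1] = 9+18 = 27 → [2, 9, 18, 27]
append L[-1]+L[-1] = 27+27 = 54 → [2, 9, 18, 27, 54]
append L[4]+L[0] = 54+2 = 56 → [2, 9, 18, 27, 54, 56]
append L[-1]+L[-1] = 56+56 = 112 → [2, 9, 18, 27, 54, 56, 112]
append L[-1]+L[1] = 112+9 = 121 → [2, 9, 18, 27, 54, 56, 112, 121]
append L[0]+L[0] = 2+2 = 4 → [2, 9, 18, 27, 54, 56, 112, 121, 4]
append 0 → [2, 9, 18, 27, 54, 56, 112, 121, 4, 0]
sum = 403

403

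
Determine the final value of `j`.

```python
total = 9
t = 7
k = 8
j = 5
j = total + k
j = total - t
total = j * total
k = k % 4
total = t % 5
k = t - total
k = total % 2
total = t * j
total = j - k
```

2

j = 9+8 = 17
j = 9-7 = 2
total = 2*9 = 18
k = 8%4 = 0
total = 7%5 = 2
k = 7-2 = 5
k = 2%2 = 0
total = 7*2 = 14
total = 2-0 = 2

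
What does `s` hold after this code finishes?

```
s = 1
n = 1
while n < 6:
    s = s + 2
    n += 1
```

n=1: s = 1+2 = 3
n=2: s = 3+2 = 5
n=3: s = 5+2 = 7
n=4: s = 7+2 = 9
n=5: s = 9+2 = 11

11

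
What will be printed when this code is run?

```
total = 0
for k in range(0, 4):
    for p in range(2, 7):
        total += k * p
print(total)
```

120

k=0,p=2: total = 0+0 = 0
k=0,p=3: total = 0+0 = 0
k=0,p=4: total = 0+0 = 0
k=0,p=5: total = 0+0 = 0
k=0,p=6: total = 0+0 = 0
k=1,p=2: total = 0+2 = 2
k=1,p=3: total = 2+3 = 5
k=1,p=4: total = 5+4 = 9
k=1,p=5: total = 9+5 = 14
k=1,p=6: total = 14+6 = 20
k=2,p=2: total = 20+4 = 24
k=2,p=3: total = 24+6 = 30
k=2,p=4: total = 30+8 = 38
k=2,p=5: total = 38+10 = 48
k=2,p=6: total = 48+12 = 60
k=3,p=2: total = 60+6 = 66
k=3,p=3: total = 66+9 = 75
k=3,p=4: total = 75+12 = 87
k=3,p=5: total = 87+15 = 102
k=3,p=6: total = 102+18 = 120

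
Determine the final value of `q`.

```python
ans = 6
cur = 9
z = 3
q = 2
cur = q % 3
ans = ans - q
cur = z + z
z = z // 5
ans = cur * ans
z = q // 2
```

cur = 2%3 = 2
ans = 6-2 = 4
cur = 3+3 = 6
z = 3//5 = 0
ans = 6*4 = 24
z = 2//2 = 1

2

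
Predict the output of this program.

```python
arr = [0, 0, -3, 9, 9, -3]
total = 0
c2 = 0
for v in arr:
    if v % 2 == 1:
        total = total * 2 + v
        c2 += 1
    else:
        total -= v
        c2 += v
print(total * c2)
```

v=0: not odd, total = 0-0 = 0; c2=0
v=0: not odd, total = 0-0 = 0; c2=0
v=-3: odd, total = 0*2+(-3) = -3; c2=1
v=9: odd, total = (-3)*2+9 = 3; c2=2
v=9: odd, total = 3*2+9 = 15; c2=3
v=-3: odd, total = 15*2+(-3) = 27; c2=4
total*c2 = 27*4 = 108

108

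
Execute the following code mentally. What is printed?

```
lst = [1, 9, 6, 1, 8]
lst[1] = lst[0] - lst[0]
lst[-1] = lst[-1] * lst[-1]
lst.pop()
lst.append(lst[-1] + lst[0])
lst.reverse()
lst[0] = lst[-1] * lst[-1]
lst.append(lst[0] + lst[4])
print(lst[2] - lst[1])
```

5

lst[1] = lst[0]-lst[0] = 1-1 = 0 → [1, 0, 6, 1, 8]
lst[-1] = lst[-1]*lst[-1] = 8*8 = 64 → [1, 0, 6, 1, 64]
pop() removes 64 → [1, 0, 6, 1]
append lst[-1]+lst[0] = 1+1 = 2 → [1, 0, 6, 1, 2]
reverse → [2, 1, 6, 0, 1]
lst[0] = lst[-1]*lst[-1] = 1*1 = 1 → [1, 1, 6, 0, 1]
append lst[0]+lst[4] = 1+1 = 2 → [1, 1, 6, 0, 1, 2]
lst[2]-lst[1] = 6-1 = 5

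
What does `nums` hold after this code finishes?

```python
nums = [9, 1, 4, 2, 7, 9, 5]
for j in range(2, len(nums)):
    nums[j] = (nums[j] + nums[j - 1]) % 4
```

[9, 1, 1, 3, 2, 3, 0]

j=2: nums[2] = (4+1)%4 = 1 → [9, 1, 1, 2, 7, 9, 5]
j=3: nums[3] = (2+1)%4 = 3 → [9, 1, 1, 3, 7, 9, 5]
j=4: nums[4] = (7+3)%4 = 2 → [9, 1, 1, 3, 2, 9, 5]
j=5: nums[5] = (9+2)%4 = 3 → [9, 1, 1, 3, 2, 3, 5]
j=6: nums[6] = (5+3)%4 = 0 → [9, 1, 1, 3, 2, 3, 0]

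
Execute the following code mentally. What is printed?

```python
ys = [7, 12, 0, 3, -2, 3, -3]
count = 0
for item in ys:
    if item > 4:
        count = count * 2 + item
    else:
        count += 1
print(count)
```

item=7: >4, count = 0*2+7 = 7
item=12: >4, count = 7*2+12 = 26
item=0: not >4, count = 26+1 = 27
item=3: not >4, count = 27+1 = 28
item=-2: not >4, count = 28+1 = 29
item=3: not >4, count = 29+1 = 30
item=-3: not >4, count = 30+1 = 31

31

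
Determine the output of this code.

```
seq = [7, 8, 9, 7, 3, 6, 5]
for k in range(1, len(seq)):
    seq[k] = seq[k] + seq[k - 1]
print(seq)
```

[7, 15, 24, 31, 34, 40, 45]

k=1: seq[1] = 8+7 = 15 → [7, 15, 9, 7, 3, 6, 5]
k=2: seq[2] = 9+15 = 24 → [7, 15, 24, 7, 3, 6, 5]
k=3: seq[3] = 7+24 = 31 → [7, 15, 24, 31, 3, 6, 5]
k=4: seq[4] = 3+31 = 34 → [7, 15, 24, 31, 34, 6, 5]
k=5: seq[5] = 6+34 = 40 → [7, 15, 24, 31, 34, 40, 5]
k=6: seq[6] = 5+40 = 45 → [7, 15, 24, 31, 34, 40, 45]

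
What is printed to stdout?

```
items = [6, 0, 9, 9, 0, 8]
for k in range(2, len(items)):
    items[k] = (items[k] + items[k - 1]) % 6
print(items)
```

[6, 0, 3, 0, 0, 2]

k=2: items[2] = (9+0)%6 = 3 → [6, 0, 3, 9, 0, 8]
k=3: items[3] = (9+3)%6 = 0 → [6, 0, 3, 0, 0, 8]
k=4: items[4] = (0+0)%6 = 0 → [6, 0, 3, 0, 0, 8]
k=5: items[5] = (8+0)%6 = 2 → [6, 0, 3, 0, 0, 2]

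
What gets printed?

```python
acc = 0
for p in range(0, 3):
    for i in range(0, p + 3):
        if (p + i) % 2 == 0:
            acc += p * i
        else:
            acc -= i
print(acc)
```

p=0,i=0: even sum, acc = 0+0 = 0
p=0,i=1: odd sum, acc = 0-1 = -1
p=0,i=2: even sum, acc = (-1)+0 = -1
p=1,i=0: odd sum, acc = (-1)-0 = -1
p=1,i=1: even sum, acc = (-1)+1 = 0
p=1,i=2: odd sum, acc = 0-2 = -2
p=1,i=3: even sum, acc = (-2)+3 = 1
p=2,i=0: even sum, acc = 1+0 = 1
p=2,i=1: odd sum, acc = 1-1 = 0
p=2,i=2: even sum, acc = 0+4 = 4
p=2,i=3: odd sum, acc = 4-3 = 1
p=2,i=4: even sum, acc = 1+8 = 9

9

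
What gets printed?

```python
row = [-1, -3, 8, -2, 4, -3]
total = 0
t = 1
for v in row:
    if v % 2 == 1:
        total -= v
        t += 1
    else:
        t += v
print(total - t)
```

v=-1: odd, total = 0-(-1) = 1; t=2
v=-3: odd, total = 1-(-3) = 4; t=3
v=8: not odd; t=11
v=-2: not odd; t=9
v=4: not odd; t=13
v=-3: odd, total = 4-(-3) = 7; t=14
total-t = 7-14 = -7

-7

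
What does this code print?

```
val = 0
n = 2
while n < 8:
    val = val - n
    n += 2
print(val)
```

-12

n=2: val = 0-2 = -2
n=4: val = (-2)-4 = -6
n=6: val = (-6)-6 = -12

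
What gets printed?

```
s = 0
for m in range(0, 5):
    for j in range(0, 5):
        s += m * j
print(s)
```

m=0,j=0: s = 0+0 = 0
m=0,j=1: s = 0+0 = 0
m=0,j=2: s = 0+0 = 0
m=0,j=3: s = 0+0 = 0
m=0,j=4: s = 0+0 = 0
m=1,j=0: s = 0+0 = 0
m=1,j=1: s = 0+1 = 1
m=1,j=2: s = 1+2 = 3
m=1,j=3: s = 3+3 = 6
m=1,j=4: s = 6+4 = 10
m=2,j=0: s = 10+0 = 10
m=2,j=1: s = 10+2 = 12
m=2,j=2: s = 12+4 = 16
m=2,j=3: s = 16+6 = 22
m=2,j=4: s = 22+8 = 30
m=3,j=0: s = 30+0 = 30
m=3,j=1: s = 30+3 = 33
m=3,j=2: s = 33+6 = 39
m=3,j=3: s = 39+9 = 48
m=3,j=4: s = 48+12 = 60
m=4,j=0: s = 60+0 = 60
m=4,j=1: s = 60+4 = 64
m=4,j=2: s = 64+8 = 72
m=4,j=3: s = 72+12 = 84
m=4,j=4: s = 84+16 = 100

100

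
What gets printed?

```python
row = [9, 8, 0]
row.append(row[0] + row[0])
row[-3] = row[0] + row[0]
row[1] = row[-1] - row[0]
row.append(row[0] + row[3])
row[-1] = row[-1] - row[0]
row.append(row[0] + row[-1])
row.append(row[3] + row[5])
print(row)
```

[9, 9, 0, 18, 18, 27, 45]

append row[0]+row[0] = 9+9 = 18 → [9, 8, 0, 18]
row[-3] = row[0]+row[0] = 9+9 = 18 → [9, 18, 0, 18]
row[1] = row[-1]-row[0] = 18-9 = 9 → [9, 9, 0, 18]
append row[0]+row[3] = 9+18 = 27 → [9, 9, 0, 18, 27]
row[-1] = row[-1]-row[0] = 27-9 = 18 → [9, 9, 0, 18, 18]
append row[0]+row[-1] = 9+18 = 27 → [9, 9, 0, 18, 18, 27]
append row[3]+row[5] = 18+27 = 45 → [9, 9, 0, 18, 18, 27, 45]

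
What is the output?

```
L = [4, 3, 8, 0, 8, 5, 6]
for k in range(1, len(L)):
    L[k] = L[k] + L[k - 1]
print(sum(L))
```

k=1: L[1] = 3+4 = 7 → [4, 7, 8, 0, 8, 5, 6]
k=2: L[2] = 8+7 = 15 → [4, 7, 15, 0, 8, 5, 6]
k=3: L[3] = 0+15 = 15 → [4, 7, 15, 15, 8, 5, 6]
k=4: L[4] = 8+15 = 23 → [4, 7, 15, 15, 23, 5, 6]
k=5: L[5] = 5+23 = 28 → [4, 7, 15, 15, 23, 28, 6]
k=6: L[6] = 6+28 = 34 → [4, 7, 15, 15, 23, 28, 34]
sum = 126

126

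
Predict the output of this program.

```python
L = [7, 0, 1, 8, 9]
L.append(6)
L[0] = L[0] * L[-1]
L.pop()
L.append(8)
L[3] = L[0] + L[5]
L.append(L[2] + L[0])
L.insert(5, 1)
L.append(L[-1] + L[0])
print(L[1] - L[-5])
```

append 6 → [7, 0, 1, 8, 9, 6]
L[0] = L[0]*L[-1] = 7*6 = 42 → [42, 0, 1, 8, 9, 6]
pop() removes 6 → [42, 0, 1, 8, 9]
append 8 → [42, 0, 1, 8, 9, 8]
L[3] = L[0]+L[5] = 42+8 = 50 → [42, 0, 1, 50, 9, 8]
append L[2]+L[0] = 1+42 = 43 → [42, 0, 1, 50, 9, 8, 43]
insert 1 at 5 → [42, 0, 1, 50, 9, 1, 8, 43]
append L[-1]+L[0] = 43+42 = 85 → [42, 0, 1, 50, 9, 1, 8, 43, 85]
L[1]-L[-5] = 0-9 = -9

-9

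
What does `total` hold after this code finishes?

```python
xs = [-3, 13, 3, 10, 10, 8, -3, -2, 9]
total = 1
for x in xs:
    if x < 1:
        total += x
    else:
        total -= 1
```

x=-3: <1, total = 1+(-3) = -2
x=13: not <1, total = (-2)-1 = -3
x=3: not <1, total = (-3)-1 = -4
x=10: not <1, total = (-4)-1 = -5
x=10: not <1, total = (-5)-1 = -6
x=8: not <1, total = (-6)-1 = -7
x=-3: <1, total = (-7)+(-3) = -10
x=-2: <1, total = (-10)+(-2) = -12
x=9: not <1, total = (-12)-1 = -13

-13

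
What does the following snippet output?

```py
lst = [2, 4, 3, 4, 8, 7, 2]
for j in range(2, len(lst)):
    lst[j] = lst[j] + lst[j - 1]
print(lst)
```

j=2: lst[2] = 3+4 = 7 → [2, 4, 7, 4, 8, 7, 2]
j=3: lst[3] = 4+7 = 11 → [2, 4, 7, 11, 8, 7, 2]
j=4: lst[4] = 8+11 = 19 → [2, 4, 7, 11, 19, 7, 2]
j=5: lst[5] = 7+19 = 26 → [2, 4, 7, 11, 19, 26, 2]
j=6: lst[6] = 2+26 = 28 → [2, 4, 7, 11, 19, 26, 28]

[2, 4, 7, 11, 19, 26, 28]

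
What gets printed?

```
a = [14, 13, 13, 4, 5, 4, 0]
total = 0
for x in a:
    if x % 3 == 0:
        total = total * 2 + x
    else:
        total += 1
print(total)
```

x=14: not %3==0, total = 0+1 = 1
x=13: not %3==0, total = 1+1 = 2
x=13: not %3==0, total = 2+1 = 3
x=4: not %3==0, total = 3+1 = 4
x=5: not %3==0, total = 4+1 = 5
x=4: not %3==0, total = 5+1 = 6
x=0: %3==0, total = 6*2+0 = 12

12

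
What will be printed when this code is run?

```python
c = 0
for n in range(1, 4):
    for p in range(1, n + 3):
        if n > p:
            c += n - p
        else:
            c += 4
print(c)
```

40

n=1,p=1: not 1>1, c = 0+4 = 4
n=1,p=2: not 1>2, c = 4+4 = 8
n=1,p=3: not 1>3, c = 8+4 = 12
n=2,p=1: 2>1, c = 12+1 = 13
n=2,p=2: not 2>2, c = 13+4 = 17
n=2,p=3: not 2>3, c = 17+4 = 21
n=2,p=4: not 2>4, c = 21+4 = 25
n=3,p=1: 3>1, c = 25+2 = 27
n=3,p=2: 3>2, c = 27+1 = 28
n=3,p=3: not 3>3, c = 28+4 = 32
n=3,p=4: not 3>4, c = 32+4 = 36
n=3,p=5: not 3>5, c = 36+4 = 40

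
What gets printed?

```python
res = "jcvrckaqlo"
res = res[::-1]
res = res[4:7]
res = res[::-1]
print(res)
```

reverse → 'olqakcrvcj'
slice [4:7] → 'kcr'
reverse → 'rck'

rck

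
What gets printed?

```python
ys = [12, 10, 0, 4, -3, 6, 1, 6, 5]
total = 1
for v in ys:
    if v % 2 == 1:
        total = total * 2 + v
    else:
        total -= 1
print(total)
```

v=12: not odd, total = 1-1 = 0
v=10: not odd, total = 0-1 = -1
v=0: not odd, total = (-1)-1 = -2
v=4: not odd, total = (-2)-1 = -3
v=-3: odd, total = (-3)*2+(-3) = -9
v=6: not odd, total = (-9)-1 = -10
v=1: odd, total = (-10)*2+1 = -19
v=6: not odd, total = (-19)-1 = -20
v=5: odd, total = (-20)*2+5 = -35

-35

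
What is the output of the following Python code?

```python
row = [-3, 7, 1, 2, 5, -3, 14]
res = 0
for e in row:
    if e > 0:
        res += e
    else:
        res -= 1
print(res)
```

27

e=-3: not >0, res = 0-1 = -1
e=7: >0, res = (-1)+7 = 6
e=1: >0, res = 6+1 = 7
e=2: >0, res = 7+2 = 9
e=5: >0, res = 9+5 = 14
e=-3: not >0, res = 14-1 = 13
e=14: >0, res = 13+14 = 27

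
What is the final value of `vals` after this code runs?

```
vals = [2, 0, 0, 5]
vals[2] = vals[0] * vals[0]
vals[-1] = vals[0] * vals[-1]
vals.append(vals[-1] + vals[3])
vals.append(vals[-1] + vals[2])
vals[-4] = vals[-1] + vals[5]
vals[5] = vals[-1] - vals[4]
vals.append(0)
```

[2, 0, 48, 10, 20, 4, 0]

vals[2] = vals[0]*vals[0] = 2*2 = 4 → [2, 0, 4, 5]
vals[-1] = vals[0]*vals[-1] = 2*5 = 10 → [2, 0, 4, 10]
append vals[-1]+vals[3] = 10+10 = 20 → [2, 0, 4, 10, 20]
append vals[-1]+vals[2] = 20+4 = 24 → [2, 0, 4, 10, 20, 24]
vals[-4] = vals[-1]+vals[5] = 24+24 = 48 → [2, 0, 48, 10, 20, 24]
vals[5] = vals[-1]-vals[4] = 24-20 = 4 → [2, 0, 48, 10, 20, 4]
append 0 → [2, 0, 48, 10, 20, 4, 0]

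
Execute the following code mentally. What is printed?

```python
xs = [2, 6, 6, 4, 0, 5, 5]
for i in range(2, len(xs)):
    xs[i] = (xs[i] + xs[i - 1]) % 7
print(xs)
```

[2, 6, 5, 2, 2, 0, 5]

i=2: xs[2] = (6+6)%7 = 5 → [2, 6, 5, 4, 0, 5, 5]
i=3: xs[3] = (4+5)%7 = 2 → [2, 6, 5, 2, 0, 5, 5]
i=4: xs[4] = (0+2)%7 = 2 → [2, 6, 5, 2, 2, 5, 5]
i=5: xs[5] = (5+2)%7 = 0 → [2, 6, 5, 2, 2, 0, 5]
i=6: xs[6] = (5+0)%7 = 5 → [2, 6, 5, 2, 2, 0, 5]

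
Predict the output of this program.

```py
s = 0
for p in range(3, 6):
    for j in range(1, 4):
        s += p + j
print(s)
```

54

p=3,j=1: s = 0+4 = 4
p=3,j=2: s = 4+5 = 9
p=3,j=3: s = 9+6 = 15
p=4,j=1: s = 15+5 = 20
p=4,j=2: s = 20+6 = 26
p=4,j=3: s = 26+7 = 33
p=5,j=1: s = 33+6 = 39
p=5,j=2: s = 39+7 = 46
p=5,j=3: s = 46+8 = 54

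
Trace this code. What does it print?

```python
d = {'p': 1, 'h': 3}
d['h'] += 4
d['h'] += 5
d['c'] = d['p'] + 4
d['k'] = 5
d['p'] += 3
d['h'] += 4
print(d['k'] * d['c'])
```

d['h'] = 3+4 = 7 → {'p': 1, 'h': 7}
d['h'] = 7+5 = 12 → {'p': 1, 'h': 12}
d['c'] = d['p']+4 = 5 → {'p': 1, 'h': 12, 'c': 5}
d['k'] = 5 → {'p': 1, 'h': 12, 'c': 5, 'k': 5}
d['p'] = 1+3 = 4 → {'p': 4, 'h': 12, 'c': 5, 'k': 5}
d['h'] = 12+4 = 16 → {'p': 4, 'h': 16, 'c': 5, 'k': 5}
d['k']*d['c'] = 5*5 = 25

25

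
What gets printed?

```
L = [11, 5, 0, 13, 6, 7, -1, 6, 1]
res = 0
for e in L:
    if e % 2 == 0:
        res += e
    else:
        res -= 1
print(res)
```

e=11: not even, res = 0-1 = -1
e=5: not even, res = (-1)-1 = -2
e=0: even, res = (-2)+0 = -2
e=13: not even, res = (-2)-1 = -3
e=6: even, res = (-3)+6 = 3
e=7: not even, res = 3-1 = 2
e=-1: not even, res = 2-1 = 1
e=6: even, res = 1+6 = 7
e=1: not even, res = 7-1 = 6

6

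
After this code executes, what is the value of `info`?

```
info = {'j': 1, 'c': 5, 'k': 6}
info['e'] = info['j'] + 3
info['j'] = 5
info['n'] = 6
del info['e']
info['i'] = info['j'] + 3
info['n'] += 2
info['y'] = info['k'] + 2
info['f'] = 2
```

{'j': 5, 'c': 5, 'k': 6, 'n': 8, 'i': 8, 'y': 8, 'f': 2}

info['e'] = info['j']+3 = 4 → {'j': 1, 'c': 5, 'k': 6, 'e': 4}
info['j'] = 5 → {'j': 5, 'c': 5, 'k': 6, 'e': 4}
info['n'] = 6 → {'j': 5, 'c': 5, 'k': 6, 'e': 4, 'n': 6}
del 'e' → {'j': 5, 'c': 5, 'k': 6, 'n': 6}
info['i'] = info['j']+3 = 8 → {'j': 5, 'c': 5, 'k': 6, 'n': 6, 'i': 8}
info['n'] = 6+2 = 8 → {'j': 5, 'c': 5, 'k': 6, 'n': 8, 'i': 8}
info['y'] = info['k']+2 = 8 → {'j': 5, 'c': 5, 'k': 6, 'n': 8, 'i': 8, 'y': 8}
info['f'] = 2 → {'j': 5, 'c': 5, 'k': 6, 'n': 8, 'i': 8, 'y': 8, 'f': 2}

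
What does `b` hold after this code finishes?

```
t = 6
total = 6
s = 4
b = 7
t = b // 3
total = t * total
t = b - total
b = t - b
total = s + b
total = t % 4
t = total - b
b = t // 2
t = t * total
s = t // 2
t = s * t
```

t = 7//3 = 2
total = 2*6 = 12
t = 7-12 = -5
b = (-5)-7 = -12
total = 4+(-12) = -8
total = (-5)%4 = 3
t = 3-(-12) = 15
b = 15//2 = 7
t = 15*3 = 45
s = 45//2 = 22
t = 22*45 = 990

7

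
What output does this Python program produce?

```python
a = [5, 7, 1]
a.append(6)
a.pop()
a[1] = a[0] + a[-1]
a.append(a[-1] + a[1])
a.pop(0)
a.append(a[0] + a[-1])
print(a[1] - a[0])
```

-5

append 6 → [5, 7, 1, 6]
pop() removes 6 → [5, 7, 1]
a[1] = a[0]+a[-1] = 5+1 = 6 → [5, 6, 1]
append a[-1]+a[1] = 1+6 = 7 → [5, 6, 1, 7]
pop(0) removes 5 → [6, 1, 7]
append a[0]+a[-1] = 6+7 = 13 → [6, 1, 7, 13]
a[1]-a[0] = 1-6 = -5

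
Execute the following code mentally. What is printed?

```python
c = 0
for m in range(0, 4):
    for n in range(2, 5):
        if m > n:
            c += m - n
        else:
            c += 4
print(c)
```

45

m=0,n=2: not 0>2, c = 0+4 = 4
m=0,n=3: not 0>3, c = 4+4 = 8
m=0,n=4: not 0>4, c = 8+4 = 12
m=1,n=2: not 1>2, c = 12+4 = 16
m=1,n=3: not 1>3, c = 16+4 = 20
m=1,n=4: not 1>4, c = 20+4 = 24
m=2,n=2: not 2>2, c = 24+4 = 28
m=2,n=3: not 2>3, c = 28+4 = 32
m=2,n=4: not 2>4, c = 32+4 = 36
m=3,n=2: 3>2, c = 36+1 = 37
m=3,n=3: not 3>3, c = 37+4 = 41
m=3,n=4: not 3>4, c = 41+4 = 45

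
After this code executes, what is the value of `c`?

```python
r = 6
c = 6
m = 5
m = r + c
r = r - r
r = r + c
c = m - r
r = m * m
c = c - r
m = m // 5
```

m = 6+6 = 12
r = 6-6 = 0
r = 0+6 = 6
c = 12-6 = 6
r = 12*12 = 144
c = 6-144 = -138
m = 12//5 = 2

-138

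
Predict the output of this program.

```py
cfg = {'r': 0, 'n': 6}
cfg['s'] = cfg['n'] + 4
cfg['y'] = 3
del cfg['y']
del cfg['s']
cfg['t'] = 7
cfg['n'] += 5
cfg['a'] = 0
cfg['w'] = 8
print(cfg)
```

{'r': 0, 'n': 11, 't': 7, 'a': 0, 'w': 8}

cfg['s'] = cfg['n']+4 = 10 → {'r': 0, 'n': 6, 's': 10}
cfg['y'] = 3 → {'r': 0, 'n': 6, 's': 10, 'y': 3}
del 'y' → {'r': 0, 'n': 6, 's': 10}
del 's' → {'r': 0, 'n': 6}
cfg['t'] = 7 → {'r': 0, 'n': 6, 't': 7}
cfg['n'] = 6+5 = 11 → {'r': 0, 'n': 11, 't': 7}
cfg['a'] = 0 → {'r': 0, 'n': 11, 't': 7, 'a': 0}
cfg['w'] = 8 → {'r': 0, 'n': 11, 't': 7, 'a': 0, 'w': 8}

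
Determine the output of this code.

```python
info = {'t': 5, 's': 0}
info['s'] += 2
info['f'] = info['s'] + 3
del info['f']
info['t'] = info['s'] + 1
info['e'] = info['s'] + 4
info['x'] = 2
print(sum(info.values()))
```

info['s'] = 0+2 = 2 → {'t': 5, 's': 2}
info['f'] = info['s']+3 = 5 → {'t': 5, 's': 2, 'f': 5}
del 'f' → {'t': 5, 's': 2}
info['t'] = info['s']+1 = 3 → {'t': 3, 's': 2}
info['e'] = info['s']+4 = 6 → {'t': 3, 's': 2, 'e': 6}
info['x'] = 2 → {'t': 3, 's': 2, 'e': 6, 'x': 2}
sum of values = 13

13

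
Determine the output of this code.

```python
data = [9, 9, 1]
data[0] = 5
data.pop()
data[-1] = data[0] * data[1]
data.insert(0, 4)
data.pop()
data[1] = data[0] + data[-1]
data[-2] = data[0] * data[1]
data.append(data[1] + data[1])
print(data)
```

data[0] = 5 → [5, 9, 1]
pop() removes 1 → [5, 9]
data[-1] = data[0]*data[1] = 5*9 = 45 → [5, 45]
insert 4 at 0 → [4, 5, 45]
pop() removes 45 → [4, 5]
data[1] = data[0]+data[-1] = 4+5 = 9 → [4, 9]
data[-2] = data[0]*data[1] = 4*9 = 36 → [36, 9]
append data[1]+data[1] = 9+9 = 18 → [36, 9, 18]

[36, 9, 18]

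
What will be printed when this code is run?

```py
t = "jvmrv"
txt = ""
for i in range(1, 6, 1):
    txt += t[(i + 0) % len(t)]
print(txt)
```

vmrvj

i=1: add t[1]='v' → 'v'
i=2: add t[2]='m' → 'vm'
i=3: add t[3]='r' → 'vmr'
i=4: add t[4]='v' → 'vmrv'
i=5: add t[0]='j' → 'vmrvj'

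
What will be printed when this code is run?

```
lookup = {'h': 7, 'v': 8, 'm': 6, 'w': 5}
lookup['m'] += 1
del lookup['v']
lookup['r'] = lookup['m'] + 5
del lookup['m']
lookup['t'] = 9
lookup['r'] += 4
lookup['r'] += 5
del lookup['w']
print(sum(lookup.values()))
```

37

lookup['m'] = 6+1 = 7 → {'h': 7, 'v': 8, 'm': 7, 'w': 5}
del 'v' → {'h': 7, 'm': 7, 'w': 5}
lookup['r'] = lookup['m']+5 = 12 → {'h': 7, 'm': 7, 'w': 5, 'r': 12}
del 'm' → {'h': 7, 'w': 5, 'r': 12}
lookup['t'] = 9 → {'h': 7, 'w': 5, 'r': 12, 't': 9}
lookup['r'] = 12+4 = 16 → {'h': 7, 'w': 5, 'r': 16, 't': 9}
lookup['r'] = 16+5 = 21 → {'h': 7, 'w': 5, 'r': 21, 't': 9}
del 'w' → {'h': 7, 'r': 21, 't': 9}
sum of values = 37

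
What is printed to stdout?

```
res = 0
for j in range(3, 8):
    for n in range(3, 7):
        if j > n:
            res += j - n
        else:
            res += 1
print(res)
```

j=3,n=3: not 3>3, res = 0+1 = 1
j=3,n=4: not 3>4, res = 1+1 = 2
j=3,n=5: not 3>5, res = 2+1 = 3
j=3,n=6: not 3>6, res = 3+1 = 4
j=4,n=3: 4>3, res = 4+1 = 5
j=4,n=4: not 4>4, res = 5+1 = 6
j=4,n=5: not 4>5, res = 6+1 = 7
j=4,n=6: not 4>6, res = 7+1 = 8
j=5,n=3: 5>3, res = 8+2 = 10
j=5,n=4: 5>4, res = 10+1 = 11
j=5,n=5: not 5>5, res = 11+1 = 12
j=5,n=6: not 5>6, res = 12+1 = 13
j=6,n=3: 6>3, res = 13+3 = 16
j=6,n=4: 6>4, res = 16+2 = 18
j=6,n=5: 6>5, res = 18+1 = 19
j=6,n=6: not 6>6, res = 19+1 = 20
j=7,n=3: 7>3, res = 20+4 = 24
j=7,n=4: 7>4, res = 24+3 = 27
j=7,n=5: 7>5, res = 27+2 = 29
j=7,n=6: 7>6, res = 29+1 = 30

30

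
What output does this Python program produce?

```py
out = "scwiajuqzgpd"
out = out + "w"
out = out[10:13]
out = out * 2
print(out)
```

+ 'w' → 'scwiajuqzgpdw'
slice [10:13] → 'pdw'
repeat ×2 → 'pdwpdw'

pdwpdw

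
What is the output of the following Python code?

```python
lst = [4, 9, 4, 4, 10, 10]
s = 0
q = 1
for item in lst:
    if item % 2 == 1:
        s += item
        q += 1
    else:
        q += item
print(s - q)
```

item=4: not odd; q=5
item=9: odd, s = 0+9 = 9; q=6
item=4: not odd; q=10
item=4: not odd; q=14
item=10: not odd; q=24
item=10: not odd; q=34
s-q = 9-34 = -25

-25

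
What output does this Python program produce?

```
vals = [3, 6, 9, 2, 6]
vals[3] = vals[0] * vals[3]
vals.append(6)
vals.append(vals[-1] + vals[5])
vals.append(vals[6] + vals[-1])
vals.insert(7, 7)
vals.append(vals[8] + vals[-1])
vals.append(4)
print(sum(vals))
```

131

vals[3] = vals[0]*vals[3] = 3*2 = 6 → [3, 6, 9, 6, 6]
append 6 → [3, 6, 9, 6, 6, 6]
append vals[-1]+vals[5] = 6+6 = 12 → [3, 6, 9, 6, 6, 6, 12]
append vals[6]+vals[-1] = 12+12 = 24 → [3, 6, 9, 6, 6, 6, 12, 24]
insert 7 at 7 → [3, 6, 9, 6, 6, 6, 12, 7, 24]
append vals[8]+vals[-1] = 24+24 = 48 → [3, 6, 9, 6, 6, 6, 12, 7, 24, 48]
append 4 → [3, 6, 9, 6, 6, 6, 12, 7, 24, 48, 4]
sum = 131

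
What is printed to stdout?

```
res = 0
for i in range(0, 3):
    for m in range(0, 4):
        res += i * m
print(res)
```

18

i=0,m=0: res = 0+0 = 0
i=0,m=1: res = 0+0 = 0
i=0,m=2: res = 0+0 = 0
i=0,m=3: res = 0+0 = 0
i=1,m=0: res = 0+0 = 0
i=1,m=1: res = 0+1 = 1
i=1,m=2: res = 1+2 = 3
i=1,m=3: res = 3+3 = 6
i=2,m=0: res = 6+0 = 6
i=2,m=1: res = 6+2 = 8
i=2,m=2: res = 8+4 = 12
i=2,m=3: res = 12+6 = 18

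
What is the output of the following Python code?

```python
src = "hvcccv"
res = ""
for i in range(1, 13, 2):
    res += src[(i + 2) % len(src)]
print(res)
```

i=1: add src[3]='c' → 'c'
i=3: add src[5]='v' → 'cv'
i=5: add src[1]='v' → 'cvv'
i=7: add src[3]='c' → 'cvvc'
i=9: add src[5]='v' → 'cvvcv'
i=11: add src[1]='v' → 'cvvcvv'

cvvcvv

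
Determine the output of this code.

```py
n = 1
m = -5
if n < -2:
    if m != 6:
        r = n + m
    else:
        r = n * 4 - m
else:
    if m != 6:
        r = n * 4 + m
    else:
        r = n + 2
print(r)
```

-1

n=1, m=-5
n < -2 is False; m != 6 is True
→ r = n * 4 + m = -1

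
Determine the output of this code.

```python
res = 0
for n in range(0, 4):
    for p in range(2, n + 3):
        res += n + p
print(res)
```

50

n=0,p=2: res = 0+2 = 2
n=1,p=2: res = 2+3 = 5
n=1,p=3: res = 5+4 = 9
n=2,p=2: res = 9+4 = 13
n=2,p=3: res = 13+5 = 18
n=2,p=4: res = 18+6 = 24
n=3,p=2: res = 24+5 = 29
n=3,p=3: res = 29+6 = 35
n=3,p=4: res = 35+7 = 42
n=3,p=5: res = 42+8 = 50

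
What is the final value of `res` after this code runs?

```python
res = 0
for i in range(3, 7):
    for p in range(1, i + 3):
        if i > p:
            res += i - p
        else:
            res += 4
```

82

i=3,p=1: 3>1, res = 0+2 = 2
i=3,p=2: 3>2, res = 2+1 = 3
i=3,p=3: not 3>3, res = 3+4 = 7
i=3,p=4: not 3>4, res = 7+4 = 11
i=3,p=5: not 3>5, res = 11+4 = 15
i=4,p=1: 4>1, res = 15+3 = 18
i=4,p=2: 4>2, res = 18+2 = 20
i=4,p=3: 4>3, res = 20+1 = 21
i=4,p=4: not 4>4, res = 21+4 = 25
i=4,p=5: not 4>5, res = 25+4 = 29
i=4,p=6: not 4>6, res = 29+4 = 33
i=5,p=1: 5>1, res = 33+4 = 37
i=5,p=2: 5>2, res = 37+3 = 40
i=5,p=3: 5>3, res = 40+2 = 42
i=5,p=4: 5>4, res = 42+1 = 43
i=5,p=5: not 5>5, res = 43+4 = 47
i=5,p=6: not 5>6, res = 47+4 = 51
i=5,p=7: not 5>7, res = 51+4 = 55
i=6,p=1: 6>1, res = 55+5 = 60
i=6,p=2: 6>2, res = 60+4 = 64
i=6,p=3: 6>3, res = 64+3 = 67
i=6,p=4: 6>4, res = 67+2 = 69
i=6,p=5: 6>5, res = 69+1 = 70
i=6,p=6: not 6>6, res = 70+4 = 74
i=6,p=7: not 6>7, res = 74+4 = 78
i=6,p=8: not 6>8, res = 78+4 = 82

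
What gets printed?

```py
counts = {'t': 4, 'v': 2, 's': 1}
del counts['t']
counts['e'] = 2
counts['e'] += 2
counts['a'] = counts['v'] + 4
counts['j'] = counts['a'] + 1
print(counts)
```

del 't' → {'v': 2, 's': 1}
counts['e'] = 2 → {'v': 2, 's': 1, 'e': 2}
counts['e'] = 2+2 = 4 → {'v': 2, 's': 1, 'e': 4}
counts['a'] = counts['v']+4 = 6 → {'v': 2, 's': 1, 'e': 4, 'a': 6}
counts['j'] = counts['a']+1 = 7 → {'v': 2, 's': 1, 'e': 4, 'a': 6, 'j': 7}

{'v': 2, 's': 1, 'e': 4, 'a': 6, 'j': 7}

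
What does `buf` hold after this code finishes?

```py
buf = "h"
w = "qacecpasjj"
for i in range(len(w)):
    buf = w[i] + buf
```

'jjsapcecaqh'

i=0: prepend 'q' → 'qh'
i=1: prepend 'a' → 'aqh'
i=2: prepend 'c' → 'caqh'
i=3: prepend 'e' → 'ecaqh'
i=4: prepend 'c' → 'cecaqh'
i=5: prepend 'p' → 'pcecaqh'
i=6: prepend 'a' → 'apcecaqh'
i=7: prepend 's' → 'sapcecaqh'
i=8: prepend 'j' → 'jsapcecaqh'
i=9: prepend 'j' → 'jjsapcecaqh'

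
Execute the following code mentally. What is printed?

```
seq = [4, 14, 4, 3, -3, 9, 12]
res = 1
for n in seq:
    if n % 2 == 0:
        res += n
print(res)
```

35

n=4: even, res = 1+4 = 5
n=14: even, res = 5+14 = 19
n=4: even, res = 19+4 = 23
n=3: not even
n=-3: not even
n=9: not even
n=12: even, res = 23+12 = 35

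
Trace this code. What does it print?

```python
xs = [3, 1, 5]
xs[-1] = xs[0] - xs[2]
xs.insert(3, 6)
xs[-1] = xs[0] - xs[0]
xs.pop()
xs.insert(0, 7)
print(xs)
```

[7, 3, 1, -2]

xs[-1] = xs[0]-xs[2] = 3-5 = -2 → [3, 1, -2]
insert 6 at 3 → [3, 1, -2, 6]
xs[-1] = xs[0]-xs[0] = 3-3 = 0 → [3, 1, -2, 0]
pop() removes 0 → [3, 1, -2]
insert 7 at 0 → [7, 3, 1, -2]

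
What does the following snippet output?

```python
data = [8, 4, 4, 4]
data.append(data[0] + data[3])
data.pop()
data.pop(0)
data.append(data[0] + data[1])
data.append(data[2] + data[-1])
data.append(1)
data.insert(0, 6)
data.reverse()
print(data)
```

append data[0]+data[3] = 8+4 = 12 → [8, 4, 4, 4, 12]
pop() removes 12 → [8, 4, 4, 4]
pop(0) removes 8 → [4, 4, 4]
append data[0]+data[1] = 4+4 = 8 → [4, 4, 4, 8]
append data[2]+data[-1] = 4+8 = 12 → [4, 4, 4, 8, 12]
append 1 → [4, 4, 4, 8, 12, 1]
insert 6 at 0 → [6, 4, 4, 4, 8, 12, 1]
reverse → [1, 12, 8, 4, 4, 4, 6]

[1, 12, 8, 4, 4, 4, 6]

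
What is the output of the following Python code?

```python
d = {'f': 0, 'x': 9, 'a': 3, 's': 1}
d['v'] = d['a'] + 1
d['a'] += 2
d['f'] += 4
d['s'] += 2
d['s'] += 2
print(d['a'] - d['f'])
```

d['v'] = d['a']+1 = 4 → {'f': 0, 'x': 9, 'a': 3, 's': 1, 'v': 4}
d['a'] = 3+2 = 5 → {'f': 0, 'x': 9, 'a': 5, 's': 1, 'v': 4}
d['f'] = 0+4 = 4 → {'f': 4, 'x': 9, 'a': 5, 's': 1, 'v': 4}
d['s'] = 1+2 = 3 → {'f': 4, 'x': 9, 'a': 5, 's': 3, 'v': 4}
d['s'] = 3+2 = 5 → {'f': 4, 'x': 9, 'a': 5, 's': 5, 'v': 4}
d['a']-d['f'] = 5-4 = 1

1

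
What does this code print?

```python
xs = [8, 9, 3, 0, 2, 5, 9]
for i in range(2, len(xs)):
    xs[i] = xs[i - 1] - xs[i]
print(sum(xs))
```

i=2: xs[2] = 9-3 = 6 → [8, 9, 6, 0, 2, 5, 9]
i=3: xs[3] = 6-0 = 6 → [8, 9, 6, 6, 2, 5, 9]
i=4: xs[4] = 6-2 = 4 → [8, 9, 6, 6, 4, 5, 9]
i=5: xs[5] = 4-5 = -1 → [8, 9, 6, 6, 4, -1, 9]
i=6: xs[6] = (-1)-9 = -10 → [8, 9, 6, 6, 4, -1, -10]
sum = 22

22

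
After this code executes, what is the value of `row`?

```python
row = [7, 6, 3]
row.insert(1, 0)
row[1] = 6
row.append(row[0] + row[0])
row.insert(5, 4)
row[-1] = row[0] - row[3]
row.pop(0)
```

insert 0 at 1 → [7, 0, 6, 3]
row[1] = 6 → [7, 6, 6, 3]
append row[0]+row[0] = 7+7 = 14 → [7, 6, 6, 3, 14]
insert 4 at 5 → [7, 6, 6, 3, 14, 4]
row[-1] = row[0]-row[3] = 7-3 = 4 → [7, 6, 6, 3, 14, 4]
pop(0) removes 7 → [6, 6, 3, 14, 4]

[6, 6, 3, 14, 4]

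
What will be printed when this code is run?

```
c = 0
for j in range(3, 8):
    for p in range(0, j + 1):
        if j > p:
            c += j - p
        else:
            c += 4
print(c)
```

j=3,p=0: 3>0, c = 0+3 = 3
j=3,p=1: 3>1, c = 3+2 = 5
j=3,p=2: 3>2, c = 5+1 = 6
j=3,p=3: not 3>3, c = 6+4 = 10
j=4,p=0: 4>0, c = 10+4 = 14
j=4,p=1: 4>1, c = 14+3 = 17
j=4,p=2: 4>2, c = 17+2 = 19
j=4,p=3: 4>3, c = 19+1 = 20
j=4,p=4: not 4>4, c = 20+4 = 24
j=5,p=0: 5>0, c = 24+5 = 29
j=5,p=1: 5>1, c = 29+4 = 33
j=5,p=2: 5>2, c = 33+3 = 36
j=5,p=3: 5>3, c = 36+2 = 38
j=5,p=4: 5>4, c = 38+1 = 39
j=5,p=5: not 5>5, c = 39+4 = 43
j=6,p=0: 6>0, c = 43+6 = 49
j=6,p=1: 6>1, c = 49+5 = 54
j=6,p=2: 6>2, c = 54+4 = 58
j=6,p=3: 6>3, c = 58+3 = 61
j=6,p=4: 6>4, c = 61+2 = 63
j=6,p=5: 6>5, c = 63+1 = 64
j=6,p=6: not 6>6, c = 64+4 = 68
j=7,p=0: 7>0, c = 68+7 = 75
j=7,p=1: 7>1, c = 75+6 = 81
j=7,p=2: 7>2, c = 81+5 = 86
j=7,p=3: 7>3, c = 86+4 = 90
j=7,p=4: 7>4, c = 90+3 = 93
j=7,p=5: 7>5, c = 93+2 = 95
j=7,p=6: 7>6, c = 95+1 = 96
j=7,p=7: not 7>7, c = 96+4 = 100

100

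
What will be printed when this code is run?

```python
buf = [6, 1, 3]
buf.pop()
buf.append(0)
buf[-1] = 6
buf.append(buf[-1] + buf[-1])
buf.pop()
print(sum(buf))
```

13

pop() removes 3 → [6, 1]
append 0 → [6, 1, 0]
buf[-1] = 6 → [6, 1, 6]
append buf[-1]+buf[-1] = 6+6 = 12 → [6, 1, 6, 12]
pop() removes 12 → [6, 1, 6]
sum = 13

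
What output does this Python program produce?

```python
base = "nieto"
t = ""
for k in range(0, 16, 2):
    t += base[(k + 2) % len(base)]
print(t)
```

eoitneoi

k=0: add base[2]='e' → 'e'
k=2: add base[4]='o' → 'eo'
k=4: add base[1]='i' → 'eoi'
k=6: add base[3]='t' → 'eoit'
k=8: add base[0]='n' → 'eoitn'
k=10: add base[2]='e' → 'eoitne'
k=12: add base[4]='o' → 'eoitneo'
k=14: add base[1]='i' → 'eoitneoi'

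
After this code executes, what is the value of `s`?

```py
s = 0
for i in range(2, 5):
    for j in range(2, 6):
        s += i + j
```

78

i=2,j=2: s = 0+4 = 4
i=2,j=3: s = 4+5 = 9
i=2,j=4: s = 9+6 = 15
i=2,j=5: s = 15+7 = 22
i=3,j=2: s = 22+5 = 27
i=3,j=3: s = 27+6 = 33
i=3,j=4: s = 33+7 = 40
i=3,j=5: s = 40+8 = 48
i=4,j=2: s = 48+6 = 54
i=4,j=3: s = 54+7 = 61
i=4,j=4: s = 61+8 = 69
i=4,j=5: s = 69+9 = 78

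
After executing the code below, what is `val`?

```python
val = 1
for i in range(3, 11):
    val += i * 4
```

209

i=3: val = 1+3*4 = 13
i=4: val = 13+4*4 = 29
i=5: val = 29+5*4 = 49
i=6: val = 49+6*4 = 73
i=7: val = 73+7*4 = 101
i=8: val = 101+8*4 = 133
i=9: val = 133+9*4 = 169
i=10: val = 169+10*4 = 209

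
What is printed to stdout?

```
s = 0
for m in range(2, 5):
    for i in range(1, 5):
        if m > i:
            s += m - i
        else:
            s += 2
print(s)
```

m=2,i=1: 2>1, s = 0+1 = 1
m=2,i=2: not 2>2, s = 1+2 = 3
m=2,i=3: not 2>3, s = 3+2 = 5
m=2,i=4: not 2>4, s = 5+2 = 7
m=3,i=1: 3>1, s = 7+2 = 9
m=3,i=2: 3>2, s = 9+1 = 10
m=3,i=3: not 3>3, s = 10+2 = 12
m=3,i=4: not 3>4, s = 12+2 = 14
m=4,i=1: 4>1, s = 14+3 = 17
m=4,i=2: 4>2, s = 17+2 = 19
m=4,i=3: 4>3, s = 19+1 = 20
m=4,i=4: not 4>4, s = 20+2 = 22

22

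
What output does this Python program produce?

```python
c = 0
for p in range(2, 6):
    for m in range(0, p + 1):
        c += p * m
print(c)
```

p=2,m=0: c = 0+0 = 0
p=2,m=1: c = 0+2 = 2
p=2,m=2: c = 2+4 = 6
p=3,m=0: c = 6+0 = 6
p=3,m=1: c = 6+3 = 9
p=3,m=2: c = 9+6 = 15
p=3,m=3: c = 15+9 = 24
p=4,m=0: c = 24+0 = 24
p=4,m=1: c = 24+4 = 28
p=4,m=2: c = 28+8 = 36
p=4,m=3: c = 36+12 = 48
p=4,m=4: c = 48+16 = 64
p=5,m=0: c = 64+0 = 64
p=5,m=1: c = 64+5 = 69
p=5,m=2: c = 69+10 = 79
p=5,m=3: c = 79+15 = 94
p=5,m=4: c = 94+20 = 114
p=5,m=5: c = 114+25 = 139

139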